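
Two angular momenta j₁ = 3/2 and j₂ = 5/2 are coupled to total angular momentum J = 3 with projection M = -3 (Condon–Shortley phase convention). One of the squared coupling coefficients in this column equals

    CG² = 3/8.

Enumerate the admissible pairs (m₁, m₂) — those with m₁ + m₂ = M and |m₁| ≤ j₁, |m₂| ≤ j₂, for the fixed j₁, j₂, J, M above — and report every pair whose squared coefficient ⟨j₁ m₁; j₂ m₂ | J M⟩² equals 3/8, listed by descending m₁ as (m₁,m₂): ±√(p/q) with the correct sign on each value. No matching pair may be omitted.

Admissible pairs with m₁+m₂ = M = -3: (-3/2,-3/2), (-1/2,-5/2)
  (m₁,m₂)=(-1/2,-5/2): CG² = 5/8, CG = +√(5/8)
  (m₁,m₂)=(-3/2,-3/2): CG² = 3/8, CG = −√(3/8)   ← matches the target
Pairs with CG² = 3/8: (-3/2,-3/2): −√(3/8)

(-3/2,-3/2): −√(3/8)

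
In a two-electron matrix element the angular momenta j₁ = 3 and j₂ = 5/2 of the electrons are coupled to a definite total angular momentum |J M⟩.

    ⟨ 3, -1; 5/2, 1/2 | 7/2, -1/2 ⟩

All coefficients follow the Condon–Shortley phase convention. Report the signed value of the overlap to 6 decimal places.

triangle: 2!·4!·3!/10! = 288/3628800
(j±m)!: 2!·4!·3!·2!·3!·4! = 82944
prefactor² = (2J+1)·Δ·N² = 9216/175
  k=0: +1/(0!·2!·4!·3!·0!·0!) = 1/288
  k=1: −1/(1!·1!·3!·2!·1!·1!) = -1/12
  k=2: +1/(2!·0!·2!·1!·2!·2!) = 1/16
Σ = -5/288  ⇒  CG² = 9216/175·(-5/288)² = 1/63
CG = −√(1/63) = -0.125988

-0.125988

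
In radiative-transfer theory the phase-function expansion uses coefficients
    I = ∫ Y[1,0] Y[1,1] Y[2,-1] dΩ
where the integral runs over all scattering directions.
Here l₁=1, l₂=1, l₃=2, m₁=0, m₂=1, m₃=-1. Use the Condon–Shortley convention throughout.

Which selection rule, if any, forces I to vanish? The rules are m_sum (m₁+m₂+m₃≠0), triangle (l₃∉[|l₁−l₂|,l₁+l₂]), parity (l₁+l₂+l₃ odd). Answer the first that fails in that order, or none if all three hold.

azimuthal sum: 0 + 1 − 1 = 0  ✓
0 ≤ 2 ≤ 2 (triangle on l)  ✓
L = 1 + 1 + 2 = 4 (even)  ✓

none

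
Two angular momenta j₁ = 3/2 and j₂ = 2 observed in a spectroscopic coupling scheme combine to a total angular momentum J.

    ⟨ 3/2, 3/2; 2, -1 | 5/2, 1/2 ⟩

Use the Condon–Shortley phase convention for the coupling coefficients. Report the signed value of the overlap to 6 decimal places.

+√(27/70) = +0.621059

triangle: 1!×2!×3!/7! = 12/5040
(j±m)!: 3!×0!×1!×3!×3!×2! = 432
prefactor² = (2J+1)×Δ×N² = 216/35
  k=0: +1/(0!×1!×0!×1!×2!×2!) = 1/4
Σ = 1/4  ⇒  CG² = 216/35×(1/4)² = 27/70
CG = +√(27/70) = +0.621059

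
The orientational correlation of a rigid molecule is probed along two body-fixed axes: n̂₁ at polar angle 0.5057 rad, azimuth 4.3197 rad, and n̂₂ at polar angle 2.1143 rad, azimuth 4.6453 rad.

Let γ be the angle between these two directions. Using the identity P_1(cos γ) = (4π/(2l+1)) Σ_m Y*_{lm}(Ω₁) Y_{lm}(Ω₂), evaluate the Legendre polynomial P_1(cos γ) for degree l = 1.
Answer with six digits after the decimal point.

Term-by-term m-sum for l=1 (normalisation 4π/3 = 4.188790):
  term(m=-1) = 0.04689 - 0.01583j   from Y*(Ω₁)=-0.06405 - 0.15463j, Y(Ω₂)=-0.01982 + 0.29504j
  term(m=+0) = -0.10801 + 0.00000j   from Y*(Ω₁)=0.42745 + 0.00000j, Y(Ω₂)=-0.25267 + 0.00000j
  term(m=+1) = 0.04689 + 0.01583j   from Y*(Ω₁)=0.06405 - 0.15463j, Y(Ω₂)=0.01982 + 0.29504j
Total Σ_m = -0.01422 + 0.00000j. Multiply by 4.188790: -0.05958 + 0.00000j. P_1(cos γ) = -0.059579

-0.059579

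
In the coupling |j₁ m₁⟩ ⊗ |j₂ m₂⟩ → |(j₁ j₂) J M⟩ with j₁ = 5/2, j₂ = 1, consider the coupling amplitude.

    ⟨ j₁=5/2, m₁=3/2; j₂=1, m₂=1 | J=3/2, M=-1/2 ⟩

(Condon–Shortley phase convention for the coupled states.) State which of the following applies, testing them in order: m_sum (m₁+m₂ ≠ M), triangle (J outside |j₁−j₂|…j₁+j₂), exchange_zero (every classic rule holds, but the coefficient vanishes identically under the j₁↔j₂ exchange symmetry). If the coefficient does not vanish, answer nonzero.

m-sum: m₁+m₂ = 3/2+1 = 5/2, M = -1/2  ✗ ⇒ coefficient is 0

m_sum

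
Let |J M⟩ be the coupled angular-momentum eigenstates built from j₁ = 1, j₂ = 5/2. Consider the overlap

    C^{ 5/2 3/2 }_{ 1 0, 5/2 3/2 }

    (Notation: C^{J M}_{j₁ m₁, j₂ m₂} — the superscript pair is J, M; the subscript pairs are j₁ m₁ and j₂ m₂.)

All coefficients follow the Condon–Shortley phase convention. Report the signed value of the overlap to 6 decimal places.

-0.507093  (= −√(9/35))

j₁+j₂−J=1  J+j₁−j₂=1  J−j₁+j₂=4  j₁+j₂+J+1=7
(j₁±m₁, j₂±m₂, J±M) = (1,1,4,1,4,1)
P² = 576/35
sum k=0..1:
  [0] +1/24 = 1/24
  [1] −1/6 = -1/6
S = -1/8
C² = P²·S² = 9/35 ; C = -0.507093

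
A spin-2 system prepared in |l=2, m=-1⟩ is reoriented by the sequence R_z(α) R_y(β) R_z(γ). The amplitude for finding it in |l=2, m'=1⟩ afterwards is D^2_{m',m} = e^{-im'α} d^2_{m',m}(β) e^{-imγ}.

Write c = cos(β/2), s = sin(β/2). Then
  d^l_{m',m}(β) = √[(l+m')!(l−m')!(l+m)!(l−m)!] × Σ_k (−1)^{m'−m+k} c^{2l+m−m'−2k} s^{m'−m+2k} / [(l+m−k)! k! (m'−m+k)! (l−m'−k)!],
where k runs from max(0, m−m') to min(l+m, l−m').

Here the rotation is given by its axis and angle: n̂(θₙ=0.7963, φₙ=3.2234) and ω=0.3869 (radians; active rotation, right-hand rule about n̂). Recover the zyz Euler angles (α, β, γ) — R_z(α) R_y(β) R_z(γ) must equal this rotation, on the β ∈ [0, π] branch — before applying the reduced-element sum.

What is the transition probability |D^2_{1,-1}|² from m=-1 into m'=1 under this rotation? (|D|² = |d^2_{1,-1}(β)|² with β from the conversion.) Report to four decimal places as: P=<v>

P=0.0030

Axis–angle → zyz. n̂ = (sinθₙcosφₙ, sinθₙsinφₙ, cosθₙ) = (-0.712383, -0.058409, +0.699356), ω = 0.3869.
R = I cosω + sinω [n̂]ₓ + (1−cosω) n̂n̂ᵀ gives
  R = [+0.963595, -0.260805, -0.058865; +0.266956, +0.926335, +0.265776; -0.014787, -0.271815, +0.962236]
β = atan2(√(R₁₃²+R₂₃²), R₃₃) = 0.275696; α = atan2(R₂₃, R₁₃) mod 2π = 1.788760; γ = atan2(R₃₂, −R₃₁) mod 2π = 4.766738
First d^2_{1,-1}(β=0.2757), then the phase factors e^{-i(1)α} and e^{-i(-1)γ}:
c=cos(0.275696/2)=0.990514, s=sin(0.275696/2)=0.137412; N=√[6·1·1·6]=6.000000
The bounds max(0,m−m')=0 and min(l+m,l−m')=1 give 2 terms
  k=0: (−1)^2·6.0000/(2)·0.9905^2·0.1374^2 = +0.055577
  k=1: (−1)^3·6.0000/(6)·0.9905^0·0.1374^4 = -0.000357
d^2_{1,-1}(0.2757) = +0.055577 -0.000357 = +0.055220
|D^2_{1,-1}|² = |d^2_{1,-1}(β)|² = (+0.055220)² = 0.003049 (the z-rotation phases have unit modulus)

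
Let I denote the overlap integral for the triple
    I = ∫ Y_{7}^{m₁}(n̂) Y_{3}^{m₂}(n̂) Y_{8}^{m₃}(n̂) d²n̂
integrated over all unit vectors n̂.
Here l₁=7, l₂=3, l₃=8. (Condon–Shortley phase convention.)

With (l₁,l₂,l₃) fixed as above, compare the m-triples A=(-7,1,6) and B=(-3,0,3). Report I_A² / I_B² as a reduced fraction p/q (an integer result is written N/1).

16562/1485

l's match ⇒ only the (l;m) 3-j factors differ between A and B.
A: triangle coeff Δ(7,3,8) = 1/5290740; Σ_t [2,2]: t=2:+1/3832012800 = 1/3832012800; (3j)²=91/9690 [(7 3 8; -7 1 6)], sign=+1
B: triangle coeff Δ(7,3,8) = 1/5290740; Σ_t [0,2]: t=0:+1/87091200 t=1:−1/8709120 t=2:+1/11612160 = -1/58060800; (3j)²=99/117572 [(7 3 8; -3 0 3)], sign=+1
I_A²/I_B² = (91/9690)/(99/117572) = 16562/1485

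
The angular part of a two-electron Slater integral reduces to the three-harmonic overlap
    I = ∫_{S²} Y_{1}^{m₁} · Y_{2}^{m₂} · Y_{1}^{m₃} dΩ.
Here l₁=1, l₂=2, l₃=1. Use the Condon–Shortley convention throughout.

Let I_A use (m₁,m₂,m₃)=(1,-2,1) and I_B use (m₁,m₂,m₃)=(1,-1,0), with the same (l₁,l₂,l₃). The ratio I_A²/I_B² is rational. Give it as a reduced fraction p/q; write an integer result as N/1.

2/1

Shared (l₁,l₂,l₃)=(1,2,1): N and (l;000)² cancel in I_A²/I_B².
A: Δ = 2!·0!·2!/5! = 1/30; Racah Σ t=0..0: t=0:+1/4 = 1/4; ⇒ 3j(1 2 1; 1 -2 1)² = 1/5, sgn +1
B: Δ = 2!·0!·2!/5! = 1/30; Racah Σ t=0..0: t=0:+1/2 = 1/2; ⇒ 3j(1 2 1; 1 -1 0)² = 1/10, sgn -1
I_A²/I_B² = (1/5)/(1/10) = 2/1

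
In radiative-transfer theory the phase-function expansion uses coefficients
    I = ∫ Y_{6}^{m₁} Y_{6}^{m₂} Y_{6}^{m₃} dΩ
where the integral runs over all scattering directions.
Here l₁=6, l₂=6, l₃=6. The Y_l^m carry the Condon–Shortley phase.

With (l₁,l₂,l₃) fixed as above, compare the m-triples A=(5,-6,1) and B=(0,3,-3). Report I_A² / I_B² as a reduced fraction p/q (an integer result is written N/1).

Same 6,6,6: normalisation and zero-m 3j drop out of the ratio.
A: Δ: 6! 6! 6! / 19! → 1/325909584; sum: t=0:+1/62208000 = 1/62208000; 3j²(6 6 6; 5 -6 1) = Δ·Π!·Σ² = 77/8398  (sign -1)
B: Δ: 6! 6! 6! / 19! → 1/325909584; sum: t=3:−1/933120 t=4:+1/276480 t=5:−1/691200 t=6:+1/18662400 = 43/37324800; 3j²(6 6 6; 0 3 -3) = Δ·Π!·Σ² = 1849/184756  (sign -1)
I_A²/I_B² = (77/8398)/(1849/184756) = 1694/1849

1694/1849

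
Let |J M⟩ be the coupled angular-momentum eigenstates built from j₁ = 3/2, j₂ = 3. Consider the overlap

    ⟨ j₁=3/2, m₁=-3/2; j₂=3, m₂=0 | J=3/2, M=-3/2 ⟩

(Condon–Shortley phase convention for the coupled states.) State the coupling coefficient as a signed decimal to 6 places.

j₁+j₂−J=3  J+j₁−j₂=0  J−j₁+j₂=3  j₁+j₂+J+1=7
(j₁±m₁, j₂±m₂, J±M) = (0,3,3,3,0,3)
P² = 1296/35
sum k=3..3:
  [3] −1/36 = -1/36
S = -1/36
C² = P²·S² = 1/35 ; C = -0.169031

−√(1/35) = -0.169031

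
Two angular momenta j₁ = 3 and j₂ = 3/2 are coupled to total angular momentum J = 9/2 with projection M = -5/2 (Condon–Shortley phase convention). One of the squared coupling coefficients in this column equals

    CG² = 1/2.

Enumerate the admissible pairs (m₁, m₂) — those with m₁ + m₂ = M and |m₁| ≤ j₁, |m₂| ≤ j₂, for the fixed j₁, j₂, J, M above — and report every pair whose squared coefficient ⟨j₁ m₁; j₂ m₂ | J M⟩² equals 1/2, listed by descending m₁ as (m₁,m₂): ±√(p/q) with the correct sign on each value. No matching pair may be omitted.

Admissible pairs with m₁+m₂ = M = -5/2: (-3,1/2), (-2,-1/2), (-1,-3/2)
  (m₁,m₂)=(-1,-3/2): CG² = 5/12, CG = +√(5/12)
  (m₁,m₂)=(-2,-1/2): CG² = 1/2, CG = +√(1/2)   ← matches the target
  (m₁,m₂)=(-3,1/2): CG² = 1/12, CG = +√(1/12)
Pairs with CG² = 1/2: (-2,-1/2): +√(1/2)

(-2,-1/2): +√(1/2)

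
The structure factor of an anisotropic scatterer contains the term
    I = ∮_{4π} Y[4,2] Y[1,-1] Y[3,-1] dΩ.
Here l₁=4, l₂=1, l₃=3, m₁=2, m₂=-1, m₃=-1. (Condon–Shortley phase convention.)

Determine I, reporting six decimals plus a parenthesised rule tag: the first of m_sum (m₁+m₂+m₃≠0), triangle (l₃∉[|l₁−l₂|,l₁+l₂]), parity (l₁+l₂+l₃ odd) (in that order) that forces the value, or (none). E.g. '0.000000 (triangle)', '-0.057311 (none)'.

0.238414 (none)

m-sum 0 ✓  L=8 even ✓  3≤3≤5 ✓
Π(2lᵢ+1) = 9×3×7 = 189
triangle coeff Δ(4,1,3) = 1/252
Σ_t [1,1]: t=1:−1/36 = -1/36
(3j)²=4/63 [(4 1 3; 0 0 0)], sign=+1
Σ_t [0,0]: t=0:+1/96 = 1/96
(3j)²=5/84 [(4 1 3; 2 -1 -1)], sign=+1
⇒ 4πI² = 5/7
I = (+1)√(5/7/(4π)) = 0.23841361
No selection rule forces the value: the integral is nonzero (none).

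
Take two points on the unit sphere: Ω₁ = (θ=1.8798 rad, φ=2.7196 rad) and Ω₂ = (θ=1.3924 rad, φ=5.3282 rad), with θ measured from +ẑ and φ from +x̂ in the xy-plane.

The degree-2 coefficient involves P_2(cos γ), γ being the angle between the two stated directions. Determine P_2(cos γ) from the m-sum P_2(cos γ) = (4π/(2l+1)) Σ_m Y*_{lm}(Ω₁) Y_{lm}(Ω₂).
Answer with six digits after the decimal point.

Term-by-term m-sum for l=2 (normalisation 4π/5 = 2.513274):
  m=-2: Y*=+0.232937-0.261965i  Y=-0.124470+0.352798i  product +0.063427+0.114787i
  m=-1: Y*=+0.204178-0.091669i  Y=+0.077929+0.110131i  product +0.026007+0.015343i
  m=+0: Y*=-0.227887-0.000000i  Y=-0.285597+0.000000i  product +0.065084+0.000000i
  m=+1: Y*=-0.204178-0.091669i  Y=-0.077929+0.110131i  product +0.026007-0.015343i
  m=+2: Y*=+0.232937+0.261965i  Y=-0.124470-0.352798i  product +0.063427-0.114787i
Total Σ_m = +0.243952+0.000000i. Multiply by 2.513274: +0.613119+0.000000i. P_2(cos γ) = 0.613119

0.613119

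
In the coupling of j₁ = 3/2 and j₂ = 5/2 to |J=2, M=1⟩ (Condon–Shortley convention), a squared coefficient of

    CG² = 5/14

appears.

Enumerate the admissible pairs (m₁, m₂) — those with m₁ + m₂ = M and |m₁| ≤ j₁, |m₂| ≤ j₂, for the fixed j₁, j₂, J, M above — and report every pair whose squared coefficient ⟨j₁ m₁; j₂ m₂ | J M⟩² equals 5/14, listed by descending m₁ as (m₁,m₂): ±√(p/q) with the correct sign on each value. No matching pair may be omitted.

(-3/2,5/2): +√(5/14)

Admissible pairs with m₁+m₂ = M = 1: (-3/2,5/2), (-1/2,3/2), (1/2,1/2), (3/2,-1/2)
  (m₁,m₂)=(3/2,-1/2): CG² = 9/28, CG = +√(9/28)
  (m₁,m₂)=(1/2,1/2): CG² = 25/84, CG = −√(25/84)
  (m₁,m₂)=(-1/2,3/2): CG² = 1/42, CG = +√(1/42)
  (m₁,m₂)=(-3/2,5/2): CG² = 5/14, CG = +√(5/14)   ← matches the target
Pairs with CG² = 5/14: (-3/2,5/2): +√(5/14)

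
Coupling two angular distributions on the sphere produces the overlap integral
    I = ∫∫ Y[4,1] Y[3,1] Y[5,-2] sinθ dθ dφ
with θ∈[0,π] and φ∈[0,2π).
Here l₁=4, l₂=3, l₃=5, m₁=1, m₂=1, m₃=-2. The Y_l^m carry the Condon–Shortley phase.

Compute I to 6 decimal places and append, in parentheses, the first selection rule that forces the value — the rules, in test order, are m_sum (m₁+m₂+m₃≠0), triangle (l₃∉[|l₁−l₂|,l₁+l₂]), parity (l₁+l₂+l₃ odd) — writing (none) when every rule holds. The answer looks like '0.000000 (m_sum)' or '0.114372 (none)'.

Checks pass: Σm=0; 12 even; l₃=5∈[1,7].
(2·4+1)(2·3+1)(2·5+1) = 693
Δ: 2! 6! 4! / 13! → 1/180180
sum: t=0:+1/576 t=1:−1/144 t=2:+1/576 = -1/288
3j²(4 3 5; 0 0 0) = Δ·Π!·Σ² = 20/1001  (sign +1)
sum: t=0:+1/1728 t=1:−1/288 t=2:+1/960 = -1/540
3j²(4 3 5; 1 1 -2) = Δ·Π!·Σ² = 128/6435  (sign +1)
combine: 4πI² = 693·20/1001·128/6435 = 512/1859
take √, sign +1: I = 0.14804384
No selection rule forces the value: the integral is nonzero (none).

0.148044 (none)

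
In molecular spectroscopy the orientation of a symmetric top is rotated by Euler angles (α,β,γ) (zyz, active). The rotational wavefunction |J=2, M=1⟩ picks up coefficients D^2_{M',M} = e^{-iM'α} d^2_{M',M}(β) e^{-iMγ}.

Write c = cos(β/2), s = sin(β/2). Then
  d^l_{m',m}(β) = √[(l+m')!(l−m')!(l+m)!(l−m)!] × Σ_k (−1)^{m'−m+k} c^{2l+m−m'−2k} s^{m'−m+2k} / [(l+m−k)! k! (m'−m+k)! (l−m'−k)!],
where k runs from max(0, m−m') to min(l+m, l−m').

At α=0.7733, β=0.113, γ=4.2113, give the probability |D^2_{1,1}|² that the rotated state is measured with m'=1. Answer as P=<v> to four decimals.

Split into d^2_{1,1}(β=0.1130) × two z-phases.
Half-angle: c=0.998404, s=0.056470. N=√(6·1·6·1)=6.000000
The bounds max(0,m−m')=0 and min(l+m,l−m')=1 give 2 terms
  k=0: (−1)^0·6.0000/(6)·0.9984^4·0.0565^0 = +0.993632
  k=1: (−1)^1·6.0000/(2)·0.9984^2·0.0565^2 = -0.009536
d^2_{1,1}(0.1130) = +0.993632 -0.009536 = +0.984096
|D^2_{1,1}|² = |d^2_{1,1}(β)|² = (+0.984096)² = 0.968446 (the z-rotation phases have unit modulus)

P=0.9684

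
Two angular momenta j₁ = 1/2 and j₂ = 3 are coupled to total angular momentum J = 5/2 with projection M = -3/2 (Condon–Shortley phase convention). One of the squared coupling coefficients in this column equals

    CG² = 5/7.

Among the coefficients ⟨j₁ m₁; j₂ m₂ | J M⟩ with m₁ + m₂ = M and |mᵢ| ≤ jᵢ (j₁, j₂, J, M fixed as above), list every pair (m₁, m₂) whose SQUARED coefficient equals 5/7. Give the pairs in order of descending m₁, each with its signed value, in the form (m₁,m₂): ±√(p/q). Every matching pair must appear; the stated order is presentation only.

(1/2,-2): +√(5/7)

Admissible pairs with m₁+m₂ = M = -3/2: (-1/2,-1), (1/2,-2)
  (m₁,m₂)=(1/2,-2): CG² = 5/7, CG = +√(5/7)   ← matches the target
  (m₁,m₂)=(-1/2,-1): CG² = 2/7, CG = −√(2/7)
Pairs with CG² = 5/7: (1/2,-2): +√(5/7)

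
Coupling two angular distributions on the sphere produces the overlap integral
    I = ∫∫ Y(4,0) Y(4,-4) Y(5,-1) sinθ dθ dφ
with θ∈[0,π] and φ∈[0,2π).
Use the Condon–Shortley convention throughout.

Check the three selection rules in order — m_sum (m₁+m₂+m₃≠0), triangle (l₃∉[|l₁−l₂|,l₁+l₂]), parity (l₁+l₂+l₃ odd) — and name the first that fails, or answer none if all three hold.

Σmᵢ = -5  ✗
l₃∈[|l₁−l₂|,l₁+l₂]=[0,8], have l₃=5
Σlᵢ = 13 ⇒ odd

m_sum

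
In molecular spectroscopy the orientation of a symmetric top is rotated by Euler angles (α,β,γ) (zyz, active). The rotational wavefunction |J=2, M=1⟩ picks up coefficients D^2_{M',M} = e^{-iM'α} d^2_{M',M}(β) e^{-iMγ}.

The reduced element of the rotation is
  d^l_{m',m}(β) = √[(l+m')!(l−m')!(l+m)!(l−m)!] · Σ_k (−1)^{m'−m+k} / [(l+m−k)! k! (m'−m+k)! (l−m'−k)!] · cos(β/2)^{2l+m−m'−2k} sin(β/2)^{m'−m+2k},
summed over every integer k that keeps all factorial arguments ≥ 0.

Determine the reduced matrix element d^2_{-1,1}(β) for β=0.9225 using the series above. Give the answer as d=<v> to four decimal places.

d=0.4373

d^2_{-1,1}(β=0.9225) via the finite sum:
c=cos(0.922500/2)=0.895497, s=sin(0.922500/2)=0.445068; N=√[1·6·6·1]=6.000000
Admissible k: 2..3 (factorial args all ≥0)
  k=2: (−1)^0·6.0000/(2)·0.8955^2·0.4451^2 = +0.476543
  k=3: (−1)^1·6.0000/(6)·0.8955^0·0.4451^4 = -0.039238
d^2_{-1,1}(0.9225) = +0.476543 -0.039238 = +0.437305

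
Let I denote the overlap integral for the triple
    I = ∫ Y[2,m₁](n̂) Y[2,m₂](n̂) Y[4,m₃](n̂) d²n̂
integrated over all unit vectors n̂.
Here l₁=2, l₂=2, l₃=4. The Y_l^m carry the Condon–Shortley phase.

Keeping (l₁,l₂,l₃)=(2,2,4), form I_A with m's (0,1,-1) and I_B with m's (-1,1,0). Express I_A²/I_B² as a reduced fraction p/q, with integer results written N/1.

15/8

Shared (l₁,l₂,l₃)=(2,2,4): N and (l;000)² cancel in I_A²/I_B².
A: Δ = 0!·4!·4!/9! = 1/630; Racah Σ t=0..0: t=0:+1/24 = 1/24; ⇒ 3j(2 2 4; 0 1 -1)² = 1/21, sgn -1
B: Δ = 0!·4!·4!/9! = 1/630; Racah Σ t=0..0: t=0:+1/36 = 1/36; ⇒ 3j(2 2 4; -1 1 0)² = 8/315, sgn +1
I_A²/I_B² = (1/21)/(8/315) = 15/8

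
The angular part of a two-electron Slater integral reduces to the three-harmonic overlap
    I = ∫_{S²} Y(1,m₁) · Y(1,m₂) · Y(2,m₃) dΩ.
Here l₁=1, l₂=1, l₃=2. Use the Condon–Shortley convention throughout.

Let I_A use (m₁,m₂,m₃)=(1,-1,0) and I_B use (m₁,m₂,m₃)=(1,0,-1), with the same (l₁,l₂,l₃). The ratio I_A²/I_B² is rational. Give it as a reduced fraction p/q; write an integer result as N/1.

l's match ⇒ only the (l;m) 3-j factors differ between A and B.
A: triangle coeff Δ(1,1,2) = 1/30; Σ_t [0,0]: t=0:+1/4 = 1/4; (3j)²=1/30 [(1 1 2; 1 -1 0)], sign=+1
B: triangle coeff Δ(1,1,2) = 1/30; Σ_t [0,0]: t=0:+1/2 = 1/2; (3j)²=1/10 [(1 1 2; 1 0 -1)], sign=-1
I_A²/I_B² = (1/30)/(1/10) = 1/3

1/3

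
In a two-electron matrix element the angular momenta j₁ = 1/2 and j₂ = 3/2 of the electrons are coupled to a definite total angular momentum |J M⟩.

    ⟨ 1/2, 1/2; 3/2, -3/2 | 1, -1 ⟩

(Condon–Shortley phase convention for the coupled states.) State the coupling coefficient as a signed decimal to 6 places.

j₁+j₂−J=1  J+j₁−j₂=0  J−j₁+j₂=2  j₁+j₂+J+1=4
(j₁±m₁, j₂±m₂, J±M) = (1,0,0,3,0,2)
P² = 3
sum k=0..0:
  [0] +1/2 = 1/2
S = 1/2
C² = P²·S² = 3/4 ; C = +0.866025

+√(3/4) ≈ +0.866025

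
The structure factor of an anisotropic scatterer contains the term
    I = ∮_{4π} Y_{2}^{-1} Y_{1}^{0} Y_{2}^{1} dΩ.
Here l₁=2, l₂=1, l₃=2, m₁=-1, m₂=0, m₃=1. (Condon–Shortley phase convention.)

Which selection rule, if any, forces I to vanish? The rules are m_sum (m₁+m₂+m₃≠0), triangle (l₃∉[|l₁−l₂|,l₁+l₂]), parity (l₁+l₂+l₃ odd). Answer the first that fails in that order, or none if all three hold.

parity

azimuthal sum: -1 + 0 + 1 = 0  ✓
1 ≤ 2 ≤ 3 (triangle on l)  ✓
L = 2 + 1 + 2 = 5 (odd)  ✗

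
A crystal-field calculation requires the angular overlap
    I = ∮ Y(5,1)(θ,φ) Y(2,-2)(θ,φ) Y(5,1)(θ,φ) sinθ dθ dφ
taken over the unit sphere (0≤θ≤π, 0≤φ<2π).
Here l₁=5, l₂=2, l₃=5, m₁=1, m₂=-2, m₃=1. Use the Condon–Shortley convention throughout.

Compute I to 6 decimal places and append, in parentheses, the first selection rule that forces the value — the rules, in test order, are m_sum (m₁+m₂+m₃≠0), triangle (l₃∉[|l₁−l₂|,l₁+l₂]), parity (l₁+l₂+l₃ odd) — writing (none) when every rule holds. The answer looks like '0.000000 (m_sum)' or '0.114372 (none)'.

0.198089 (none)

Rules hold: Σm=0, L=12 even, 3≤5≤7.
N = 11·5·11 = 605
Δ = 2!·8!·2!/13! = 1/38610
Racah Σ t=0..2: t=0:+1/2880 t=1:−1/576 t=2:+1/2880 = -1/960
⇒ 3j(5 2 5; 0 0 0)² = 10/429, sgn +1
Racah Σ t=0..0: t=0:+1/2304 = 1/2304
⇒ 3j(5 2 5; 1 -2 1)² = 5/143, sgn +1
4πI² = N·(3j₀)²·(3jₘ)² = 250/507
I = +1·√(0.493097/4π) = 0.19808933
No selection rule forces the value: the integral is nonzero (none).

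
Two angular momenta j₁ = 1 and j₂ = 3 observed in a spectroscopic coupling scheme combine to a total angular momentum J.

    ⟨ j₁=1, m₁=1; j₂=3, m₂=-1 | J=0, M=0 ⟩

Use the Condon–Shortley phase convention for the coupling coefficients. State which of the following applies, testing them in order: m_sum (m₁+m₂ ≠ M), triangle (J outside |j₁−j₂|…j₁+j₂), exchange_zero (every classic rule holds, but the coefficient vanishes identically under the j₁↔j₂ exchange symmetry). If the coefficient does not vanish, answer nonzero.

triangle

m-sum: m₁+m₂ = 1+(-1) = 0, M = 0  ✓
triangle: need |j₁−j₂| ≤ J ≤ j₁+j₂, i.e. J ∈ [2, 4]; J = 0 is outside ✗ ⇒ coefficient is 0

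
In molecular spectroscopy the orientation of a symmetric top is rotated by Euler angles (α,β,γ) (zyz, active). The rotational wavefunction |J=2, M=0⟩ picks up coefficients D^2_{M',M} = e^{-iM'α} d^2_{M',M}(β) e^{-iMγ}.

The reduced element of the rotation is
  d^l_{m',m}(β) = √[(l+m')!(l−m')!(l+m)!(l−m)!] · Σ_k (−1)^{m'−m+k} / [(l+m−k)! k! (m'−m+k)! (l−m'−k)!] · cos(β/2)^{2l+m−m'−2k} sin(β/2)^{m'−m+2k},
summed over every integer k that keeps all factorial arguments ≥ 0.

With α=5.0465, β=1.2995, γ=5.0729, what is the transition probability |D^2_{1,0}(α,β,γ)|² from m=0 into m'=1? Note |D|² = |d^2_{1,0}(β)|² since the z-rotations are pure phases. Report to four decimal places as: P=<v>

Split into d^2_{1,0}(β=1.2995) × two z-phases.
Half-angle: c=0.796235, s=0.604987. N=√(6·1·2·2)=4.898979
k: max(0,(0)−(1))=0 … min(2+(0),2−(1))=1
  k=0: (−1)^1·4.8990/(2)·0.7962^3·0.6050^1 = -0.748076
  k=1: (−1)^2·4.8990/(2)·0.7962^1·0.6050^3 = +0.431873
d^2_{1,0}(1.2995) = -0.748076 +0.431873 = -0.316203
|D^2_{1,0}|² = |d^2_{1,0}(β)|² = (-0.316203)² = 0.099985 (the z-rotation phases have unit modulus)

P=0.1000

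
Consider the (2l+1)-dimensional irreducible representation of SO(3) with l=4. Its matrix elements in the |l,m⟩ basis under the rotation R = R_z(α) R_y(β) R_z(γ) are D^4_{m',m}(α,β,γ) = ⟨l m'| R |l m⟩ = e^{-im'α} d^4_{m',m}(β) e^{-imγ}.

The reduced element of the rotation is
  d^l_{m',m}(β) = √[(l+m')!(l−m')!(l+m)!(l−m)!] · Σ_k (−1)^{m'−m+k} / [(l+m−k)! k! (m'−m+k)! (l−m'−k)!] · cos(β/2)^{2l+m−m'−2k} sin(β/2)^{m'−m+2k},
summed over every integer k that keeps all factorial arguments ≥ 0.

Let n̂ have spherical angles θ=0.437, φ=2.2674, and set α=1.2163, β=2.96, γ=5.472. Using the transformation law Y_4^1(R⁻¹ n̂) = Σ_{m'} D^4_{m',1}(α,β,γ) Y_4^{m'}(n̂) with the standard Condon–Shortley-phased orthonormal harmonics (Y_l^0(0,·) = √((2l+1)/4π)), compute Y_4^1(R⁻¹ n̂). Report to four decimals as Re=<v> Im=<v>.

Need the full column D^4_{m',1} for m'=−4..4 at α=1.2163, β=2.9600, γ=5.4720.
cos(β/2)=0.090672, sin(β/2)=0.995881
d^4_{-4,1}: single k=5 term ⇒ +0.005464;  D = +0.004489-0.003116i
d^4_{-3,1}: k∈[4..5] ⇒ +0.000879 -0.063659 = -0.062779;  D = +0.015672+0.060792i
d^4_{-2,1}: k∈[3..5] ⇒ +0.000086 -0.015490 +0.373731 = +0.358327;  D = -0.356457-0.036555i
d^4_{-1,1}: k∈[2..5] ⇒ +0.000006 -0.001995 +0.120304 -0.967518 = -0.849203;  D = +0.374481-0.762175i
d^4_{0,1}: k∈[1..4] ⇒ +0.000000 -0.000162 +0.019594 -0.393947 = -0.374516;  D = -0.257906-0.271563i
d^4_{1,1}: k∈[0..3] ⇒ +0.000000 -0.000008 +0.001995 -0.080202 = -0.078216;  D = -0.071885+0.030827i
d^4_{2,1}: k∈[0..2] ⇒ -0.000000 +0.000128 -0.010327 = -0.010199;  D = +0.000516+0.010186i
d^4_{3,1}: k∈[0..1] ⇒ +0.000004 -0.000879 = -0.000875;  D = +0.000835+0.000262i
d^4_{4,1}: single k=0 term ⇒ -0.000045;  D = +0.000028-0.000036i
Y_4^{m'}(θ=0.437,φ=2.2674) and Σ D·Y over m':
  (+0.0045-0.0031i)·(-0.0133-0.0049i)  (+0.0157+0.0608i)·(+0.0746-0.0426i)  (-0.3565-0.0366i)·(-0.0502+0.2799i)  (+0.3745-0.7622i)·(-0.3196-0.3821i)  (-0.2579-0.2716i)·(+0.2071+0.0000i)  (-0.0719+0.0308i)·(+0.3196-0.3821i)  (+0.0005+0.0102i)·(-0.0502-0.2799i)  (+0.0008+0.0003i)·(-0.0746-0.0426i)  (+0.0000-0.0000i)·(-0.0133+0.0049i)
Y_4^1(R⁻¹ n̂) = -0.440954-0.013170i

Re=-0.4410 Im=-0.0132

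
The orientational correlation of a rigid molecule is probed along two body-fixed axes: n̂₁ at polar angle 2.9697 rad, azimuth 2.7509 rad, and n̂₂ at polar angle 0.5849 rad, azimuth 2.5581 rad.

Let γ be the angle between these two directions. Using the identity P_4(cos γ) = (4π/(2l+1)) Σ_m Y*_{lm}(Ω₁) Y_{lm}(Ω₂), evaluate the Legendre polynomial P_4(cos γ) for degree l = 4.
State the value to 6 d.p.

Term-by-term m-sum for l=4 (normalisation 4π/9 = 1.396263):
  m=-4: (+0.000003-0.000379i) × (-0.028424+0.029716i) = +0.000011+0.000011i  (running Σ = +0.000011+0.000011i)
  m=-3: (+0.002396-0.005687i) × (+0.031390-0.172813i) = -0.000908-0.000593i  (running Σ = -0.000896-0.000582i)
  m=-2: (+0.040267-0.039945i) × (+0.154910+0.362538i) = +0.020719+0.008410i  (running Σ = +0.019823+0.007829i)
  m=-1: (+0.279782-0.115232i) × (-0.339170-0.223911i) = -0.120696-0.023563i  (running Σ = -0.100873-0.015734i)
  m=0: (+0.725654-0.000000i) × (-0.099543+0.000000i) = -0.072234+0.000000i  (running Σ = -0.173107-0.015734i)
  m=1: (-0.279782-0.115232i) × (+0.339170-0.223911i) = -0.120696+0.023563i  (running Σ = -0.293802+0.007829i)
  m=2: (+0.040267+0.039945i) × (+0.154910-0.362538i) = +0.020719-0.008410i  (running Σ = -0.273083-0.000582i)
  m=3: (-0.002396-0.005687i) × (-0.031390-0.172813i) = -0.000908+0.000593i  (running Σ = -0.273991+0.000011i)
  m=4: (+0.000003+0.000379i) × (-0.028424-0.029716i) = +0.000011-0.000011i  (running Σ = -0.273979+0.000000i)
Σ over m = -0.273979+0.000000i; ×(4π/9) → -0.382547+0.000000i. Real part: -0.382547

-0.382547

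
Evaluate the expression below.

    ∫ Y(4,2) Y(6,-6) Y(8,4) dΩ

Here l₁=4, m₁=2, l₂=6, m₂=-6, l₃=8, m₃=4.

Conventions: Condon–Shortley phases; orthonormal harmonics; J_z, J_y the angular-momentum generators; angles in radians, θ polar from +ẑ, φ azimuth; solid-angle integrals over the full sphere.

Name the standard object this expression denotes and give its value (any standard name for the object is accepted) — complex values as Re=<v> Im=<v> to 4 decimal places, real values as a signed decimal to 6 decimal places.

Gaunt coefficient, -0.069625

This is a Gaunt coefficient — the integral of a triple product of spherical harmonics over the sphere.
Rules hold: Σm=0, L=18 even, 2≤8≤10.
N = 9·13·17 = 1989
Δ = 2!·6!·10!/19! = 1/23279256
Racah Σ t=0..2: t=0:+1/1658880 t=1:−1/518400 t=2:+1/1658880 = -1/1382400
⇒ 3j(4 6 8; 0 0 0)² = 504/46189, sgn -1
Racah Σ t=0..0: t=0:+1/348364800 = 1/348364800
⇒ 3j(4 6 8; 2 -6 4)² = 165/58786, sgn +1
4πI² = N·(3j₀)²·(3jₘ)² = 4860/79781
I = -1·√(0.0609168/4π) = -0.06962472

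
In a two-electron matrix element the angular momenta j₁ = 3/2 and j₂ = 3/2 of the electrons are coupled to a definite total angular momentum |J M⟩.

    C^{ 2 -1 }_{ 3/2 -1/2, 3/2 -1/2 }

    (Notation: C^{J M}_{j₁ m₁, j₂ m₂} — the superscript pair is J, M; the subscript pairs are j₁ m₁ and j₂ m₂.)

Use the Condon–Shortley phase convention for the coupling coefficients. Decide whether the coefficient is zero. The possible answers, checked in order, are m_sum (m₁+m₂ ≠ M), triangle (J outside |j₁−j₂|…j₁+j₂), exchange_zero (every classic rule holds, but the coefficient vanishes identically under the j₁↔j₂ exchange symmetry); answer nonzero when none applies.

exchange_zero

m-sum: m₁+m₂ = -1/2+(-1/2) = -1, M = -1  ✓
triangle: |j₁−j₂| = 0 ≤ J = 2 ≤ j₁+j₂ = 3  ✓
exchange: j₁=j₂ and m₁=m₂, and (−1)^(j₁+j₂−J) = (−1)^1 = −1 forces ⟨j₁m₁;j₂m₂|JM⟩ = −⟨j₂m₂;j₁m₁|JM⟩ = −⟨j₁m₁;j₂m₂|JM⟩ ⇒ the coefficient vanishes identically
Racah sum check: Σ_k collapses to 0 ⇒ CG = 0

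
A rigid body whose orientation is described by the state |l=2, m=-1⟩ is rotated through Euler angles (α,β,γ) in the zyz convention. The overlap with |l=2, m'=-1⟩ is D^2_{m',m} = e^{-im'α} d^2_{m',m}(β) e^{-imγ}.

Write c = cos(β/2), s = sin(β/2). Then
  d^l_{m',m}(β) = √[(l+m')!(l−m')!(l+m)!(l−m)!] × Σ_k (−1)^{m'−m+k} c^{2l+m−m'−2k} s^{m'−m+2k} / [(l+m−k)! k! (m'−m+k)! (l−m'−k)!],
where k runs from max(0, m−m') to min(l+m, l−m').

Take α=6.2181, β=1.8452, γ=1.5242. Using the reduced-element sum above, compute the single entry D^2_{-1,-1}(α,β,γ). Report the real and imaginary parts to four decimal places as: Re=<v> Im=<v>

Split into d^2_{-1,-1}(β=1.8452) × two z-phases.
With c≡cos(β/2)=0.603750 and s≡sin(β/2)=0.797174, N=[1·6·1·6]^{1/2}=6.000000
k∈{0,1} keeps every argument non-negative
  k=0: (−1)^0·6.0000/(6)·0.6037^4·0.7972^0 = +0.132870
  k=1: (−1)^1·6.0000/(2)·0.6037^2·0.7972^2 = -0.694930
d^2_{-1,-1}(1.8452) = +0.132870 -0.694930 = -0.562060
Attach z-rotation phases: D = e^{-i(-1)(6.2181)}·(-0.562060)·e^{-i(-1)(1.5242)} = -0.062641-0.558559i

Re=-0.0626 Im=-0.5586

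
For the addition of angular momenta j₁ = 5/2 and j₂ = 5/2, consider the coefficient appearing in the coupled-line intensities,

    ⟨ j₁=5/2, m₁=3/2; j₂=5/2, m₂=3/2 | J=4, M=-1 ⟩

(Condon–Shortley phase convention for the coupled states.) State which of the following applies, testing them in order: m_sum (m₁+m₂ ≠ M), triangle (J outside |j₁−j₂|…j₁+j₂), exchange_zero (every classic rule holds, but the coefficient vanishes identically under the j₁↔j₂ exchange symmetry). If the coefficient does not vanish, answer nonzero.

m_sum

m-sum: m₁+m₂ = 3/2+3/2 = 3, M = -1  ✗ ⇒ coefficient is 0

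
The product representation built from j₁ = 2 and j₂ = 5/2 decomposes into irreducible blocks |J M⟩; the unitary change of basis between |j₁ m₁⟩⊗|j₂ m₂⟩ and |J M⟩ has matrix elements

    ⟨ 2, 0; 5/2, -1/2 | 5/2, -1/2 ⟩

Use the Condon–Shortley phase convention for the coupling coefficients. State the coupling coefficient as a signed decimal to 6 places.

j₁+j₂−J=2  J+j₁−j₂=2  J−j₁+j₂=3  j₁+j₂+J+1=8
(j₁±m₁, j₂±m₂, J±M) = (2,2,2,3,2,3)
P² = 72/35
sum k=0..2:
  [0] +1/8 = 1/8
  [1] −1/2 = -1/2
  [2] +1/24 = 1/24
S = -1/3
C² = P²·S² = 8/35 ; C = -0.478091

−√(8/35) = -0.478091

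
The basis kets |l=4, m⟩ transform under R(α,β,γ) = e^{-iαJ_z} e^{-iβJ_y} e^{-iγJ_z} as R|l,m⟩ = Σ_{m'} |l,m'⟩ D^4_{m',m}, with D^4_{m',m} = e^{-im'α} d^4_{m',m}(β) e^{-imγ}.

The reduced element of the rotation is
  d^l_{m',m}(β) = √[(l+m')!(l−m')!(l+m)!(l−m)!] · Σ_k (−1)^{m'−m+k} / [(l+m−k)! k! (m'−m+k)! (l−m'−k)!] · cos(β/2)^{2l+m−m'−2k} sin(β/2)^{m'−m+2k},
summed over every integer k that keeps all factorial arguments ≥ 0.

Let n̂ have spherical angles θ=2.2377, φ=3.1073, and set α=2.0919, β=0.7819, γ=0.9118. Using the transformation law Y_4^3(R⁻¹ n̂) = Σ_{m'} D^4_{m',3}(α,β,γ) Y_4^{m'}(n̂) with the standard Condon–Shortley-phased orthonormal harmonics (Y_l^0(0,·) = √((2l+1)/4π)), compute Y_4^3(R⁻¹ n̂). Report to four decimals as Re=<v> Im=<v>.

Need the full column D^4_{m',3} for m'=−4..4 at α=2.0919, β=0.7819, γ=0.9118.
cos(β/2)=0.924547, sin(β/2)=0.381067
d^4_{-4,3}: single k=7 term ⇒ +0.003051;  D = +0.002427-0.001849i
d^4_{-3,3}: k∈[6..7] ⇒ +0.018322 -0.000445 = +0.017877;  D = -0.016475-0.006940i
d^4_{-2,3}: k∈[5..6] ⇒ +0.071282 -0.004036 = +0.067245;  D = +0.008210+0.066742i
d^4_{-1,3}: k∈[4..5] ⇒ +0.203817 -0.020775 = +0.183042;  D = +0.146434-0.109825i
d^4_{0,3}: k∈[3..4] ⇒ +0.442297 -0.075138 = +0.367159;  D = -0.337284-0.145070i
d^4_{1,3}: k∈[2..3] ⇒ +0.719860 -0.203817 = +0.516043;  D = +0.059169+0.512639i
d^4_{2,3}: k∈[1..2] ⇒ +0.823322 -0.419600 = +0.403722;  D = +0.324782-0.239809i
d^4_{3,3}: k∈[0..1] ⇒ +0.533868 -0.634857 = -0.100989;  D = +0.092470+0.040596i
d^4_{4,3}: single k=0 term ⇒ -0.622373;  D = -0.066730-0.618785i
Y_4^{m'}(θ=2.2377,φ=3.1073) and Σ D·Y over m':
  (+0.0024-0.0018i)·(+0.1671+0.0231i)  (-0.0165-0.0069i)·(+0.3736+0.0386i)  (+0.0082+0.0667i)·(+0.3458+0.0238i)  (+0.1464-0.1098i)·(-0.0739-0.0025i)  (-0.3373-0.1451i)·(-0.3549+0.0000i)  (+0.0592+0.5126i)·(+0.0739-0.0025i)  (+0.3248-0.2398i)·(+0.3458-0.0238i)  (+0.0925+0.0406i)·(-0.3736+0.0386i)  (-0.0667-0.6188i)·(+0.1671-0.0231i)
Y_4^3(R⁻¹ n̂) = +0.155156-0.087326i

Re=0.1552 Im=-0.0873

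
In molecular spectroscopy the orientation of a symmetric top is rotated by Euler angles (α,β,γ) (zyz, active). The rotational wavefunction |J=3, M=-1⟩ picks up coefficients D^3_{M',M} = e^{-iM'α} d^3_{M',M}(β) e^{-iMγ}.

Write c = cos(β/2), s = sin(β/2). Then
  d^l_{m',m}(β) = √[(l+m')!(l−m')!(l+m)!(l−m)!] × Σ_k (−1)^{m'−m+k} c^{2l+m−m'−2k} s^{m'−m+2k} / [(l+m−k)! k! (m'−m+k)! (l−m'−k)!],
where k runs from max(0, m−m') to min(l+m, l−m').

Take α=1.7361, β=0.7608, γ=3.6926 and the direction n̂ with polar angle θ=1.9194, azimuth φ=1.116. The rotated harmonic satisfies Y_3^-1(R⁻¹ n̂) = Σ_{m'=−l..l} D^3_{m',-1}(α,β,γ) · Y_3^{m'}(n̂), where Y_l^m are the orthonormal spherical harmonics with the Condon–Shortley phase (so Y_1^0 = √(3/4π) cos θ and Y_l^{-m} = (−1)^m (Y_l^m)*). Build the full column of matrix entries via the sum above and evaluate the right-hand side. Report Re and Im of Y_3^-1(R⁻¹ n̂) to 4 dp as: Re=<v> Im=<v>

Re=0.0760 Im=0.1727

Need the full column D^3_{m',-1} for m'=−3..3 at α=1.7361, β=0.7608, γ=3.6926.
cos(β/2)=0.928516, sin(β/2)=0.371292
d^3_{-3,-1}: single k=2 term ⇒ +0.396857;  D = -0.343633+0.198525i
d^3_{-2,-1}: k∈[1..2] ⇒ +0.810332 -0.259146 = +0.551186;  D = +0.350502+0.425387i
d^3_{-1,-1}: k∈[0..2] ⇒ +0.640821 -0.819745 +0.098309 = -0.080615;  D = -0.052932+0.060803i
d^3_{0,-1}: k∈[0..2] ⇒ -0.887674 +0.425821 -0.022696 = -0.484550;  D = +0.412835+0.253684i
d^3_{1,-1}: k∈[0..2] ⇒ +0.614809 -0.131078 +0.002620 = +0.486351;  D = -0.182971+0.450620i
d^3_{2,-1}: k∈[0..1] ⇒ -0.259146 +0.020719 = -0.238427;  D = -0.232660-0.052125i
d^3_{3,-1}: single k=0 term ⇒ +0.063458;  D = +0.003495-0.063362i
Y_3^{m'}(θ=1.9194,φ=1.116) and Σ D·Y over m':
  (-0.3436+0.1985i)·(-0.3390+0.0710i)  (+0.3505+0.4254i)·(+0.1894+0.2434i)  (-0.0529+0.0608i)·(-0.0556+0.1137i)  (+0.4128+0.2537i)·(+0.3080+0.0000i)  (-0.1830+0.4506i)·(+0.0556+0.1137i)  (-0.2327-0.0521i)·(+0.1894-0.2434i)  (+0.0035-0.0634i)·(+0.3390+0.0710i)
Y_3^-1(R⁻¹ n̂) = +0.075997+0.172675i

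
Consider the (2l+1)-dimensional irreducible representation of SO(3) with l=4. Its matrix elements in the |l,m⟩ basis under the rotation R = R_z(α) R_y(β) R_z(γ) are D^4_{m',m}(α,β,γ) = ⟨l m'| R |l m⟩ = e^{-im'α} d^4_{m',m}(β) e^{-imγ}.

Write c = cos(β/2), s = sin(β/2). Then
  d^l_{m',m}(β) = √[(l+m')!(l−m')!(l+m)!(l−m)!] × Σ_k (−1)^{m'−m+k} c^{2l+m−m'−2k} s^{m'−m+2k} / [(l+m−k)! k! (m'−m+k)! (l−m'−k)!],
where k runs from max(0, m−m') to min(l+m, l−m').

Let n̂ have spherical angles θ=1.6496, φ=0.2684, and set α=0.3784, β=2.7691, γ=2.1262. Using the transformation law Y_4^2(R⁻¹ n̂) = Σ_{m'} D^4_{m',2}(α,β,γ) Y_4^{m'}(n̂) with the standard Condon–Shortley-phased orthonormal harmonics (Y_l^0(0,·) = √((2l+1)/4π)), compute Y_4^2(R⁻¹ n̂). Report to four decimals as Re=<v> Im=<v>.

Need the full column D^4_{m',2} for m'=−4..4 at α=0.3784, β=2.7691, γ=2.1262.
cos(β/2)=0.185171, sin(β/2)=0.982706
d^4_{-4,2}: single k=6 term ⇒ +0.163406;  D = -0.150329-0.064054i
d^4_{-3,2}: k∈[5..6] ⇒ +0.065317 -0.613203 = -0.547886;  D = +0.547723+0.013363i
d^4_{-2,2}: k∈[4..6] ⇒ +0.016447 -0.370571 +0.869740 = +0.515616;  D = -0.483643+0.178743i
d^4_{-1,2}: k∈[3..5] ⇒ +0.002922 -0.123437 +0.695306 = +0.574791;  D = -0.427395+0.384341i
d^4_{0,2}: k∈[2..4] ⇒ +0.000369 -0.027738 +0.292962 = +0.265593;  D = -0.117907+0.237987i
d^4_{1,2}: k∈[1..3] ⇒ +0.000031 -0.004383 +0.082292 = +0.077940;  D = -0.006352+0.077681i
d^4_{2,2}: k∈[0..2] ⇒ +0.000001 -0.000467 +0.016447 = +0.015981;  D = +0.004674+0.015282i
d^4_{3,2}: k∈[0..1] ⇒ -0.000027 +0.002319 = +0.002292;  D = +0.001432+0.001789i
d^4_{4,2}: single k=0 term ⇒ +0.000206;  D = +0.000179+0.000102i
Y_4^{m'}(θ=1.6496,φ=0.2684) and Σ D·Y over m':
  (-0.1503-0.0641i)·(+0.2085-0.3841i)  (+0.5477+0.0134i)·(-0.0676+0.0704i)  (-0.4836+0.1787i)·(-0.2733+0.1626i)  (-0.4274+0.3843i)·(+0.1058-0.0291i)  (-0.1179+0.2380i)·(+0.2978+0.0000i)  (-0.0064+0.0777i)·(-0.1058-0.0291i)  (+0.0047+0.0153i)·(-0.2733-0.1626i)  (+0.0014+0.0018i)·(+0.0676+0.0704i)  (+0.0002+0.0001i)·(+0.2085+0.3841i)
Y_4^2(R⁻¹ n̂) = -0.055881+0.065871i

Re=-0.0559 Im=0.0659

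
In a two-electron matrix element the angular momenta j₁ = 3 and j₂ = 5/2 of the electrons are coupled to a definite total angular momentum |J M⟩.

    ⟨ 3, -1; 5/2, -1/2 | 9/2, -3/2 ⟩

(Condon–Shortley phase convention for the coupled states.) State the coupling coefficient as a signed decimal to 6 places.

√[10·1!5!4!/11! · 2!4!2!3!3!6!] = √(138240/77)
  +(−1)^0/∏(0,1,4,2,1,2)! = 1/96  (running 1/96)
  +(−1)^1/∏(1,0,3,1,2,3)! = -1/72  (running -1/288)
⟨..|..⟩ = √(138240/77)·(-1/288) = -0.147122

−√(5/231) ≈ -0.147122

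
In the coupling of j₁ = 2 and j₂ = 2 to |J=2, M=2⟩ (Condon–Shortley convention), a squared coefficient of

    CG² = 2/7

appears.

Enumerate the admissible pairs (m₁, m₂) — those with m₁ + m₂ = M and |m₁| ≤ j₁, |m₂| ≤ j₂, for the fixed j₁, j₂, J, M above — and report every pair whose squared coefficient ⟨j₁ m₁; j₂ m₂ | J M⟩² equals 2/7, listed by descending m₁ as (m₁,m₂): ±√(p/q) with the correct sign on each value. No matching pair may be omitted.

(2,0): +√(2/7); (0,2): +√(2/7)

Admissible pairs with m₁+m₂ = M = 2: (0,2), (1,1), (2,0)
  (m₁,m₂)=(2,0): CG² = 2/7, CG = +√(2/7)   ← matches the target
  (m₁,m₂)=(1,1): CG² = 3/7, CG = −√(3/7)
  (m₁,m₂)=(0,2): CG² = 2/7, CG = +√(2/7)   ← matches the target
Pairs with CG² = 2/7: (2,0): +√(2/7); (0,2): +√(2/7)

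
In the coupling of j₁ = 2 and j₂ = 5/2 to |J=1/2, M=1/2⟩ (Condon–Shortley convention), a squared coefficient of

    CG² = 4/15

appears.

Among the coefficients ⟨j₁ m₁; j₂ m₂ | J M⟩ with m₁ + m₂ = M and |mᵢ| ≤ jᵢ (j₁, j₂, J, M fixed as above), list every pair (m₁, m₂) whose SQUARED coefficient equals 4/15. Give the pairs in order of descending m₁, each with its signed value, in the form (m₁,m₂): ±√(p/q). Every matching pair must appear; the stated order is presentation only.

(-1,3/2): −√(4/15)

Admissible pairs with m₁+m₂ = M = 1/2: (-2,5/2), (-1,3/2), (0,1/2), (1,-1/2), (2,-3/2)
  (m₁,m₂)=(2,-3/2): CG² = 1/15, CG = +√(1/15)
  (m₁,m₂)=(1,-1/2): CG² = 2/15, CG = −√(2/15)
  (m₁,m₂)=(0,1/2): CG² = 1/5, CG = +√(1/5)
  (m₁,m₂)=(-1,3/2): CG² = 4/15, CG = −√(4/15)   ← matches the target
  (m₁,m₂)=(-2,5/2): CG² = 1/3, CG = +√(1/3)
Pairs with CG² = 4/15: (-1,3/2): −√(4/15)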